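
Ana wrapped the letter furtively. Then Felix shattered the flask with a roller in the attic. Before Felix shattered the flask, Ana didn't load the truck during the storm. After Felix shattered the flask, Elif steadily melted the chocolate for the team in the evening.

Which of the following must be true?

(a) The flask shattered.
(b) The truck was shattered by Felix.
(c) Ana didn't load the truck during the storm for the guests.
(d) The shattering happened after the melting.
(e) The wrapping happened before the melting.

(a) Entailed — 'Felix shattered the flask' is causative; it entails the inchoative 'the flask shattered'.
(b) Not entailed — Felix shattered the flask, not the truck; the truck belongs to the loading event.
(c) Entailed — under negation, adding a further restriction is entailed: if no such loading event occurred, none occurred for the guests either.
(d) Not entailed — the narrative places the shattering before the melting, not after.
(e) Entailed — the narrative places the wrapping before the melting.

(a), (c), (e)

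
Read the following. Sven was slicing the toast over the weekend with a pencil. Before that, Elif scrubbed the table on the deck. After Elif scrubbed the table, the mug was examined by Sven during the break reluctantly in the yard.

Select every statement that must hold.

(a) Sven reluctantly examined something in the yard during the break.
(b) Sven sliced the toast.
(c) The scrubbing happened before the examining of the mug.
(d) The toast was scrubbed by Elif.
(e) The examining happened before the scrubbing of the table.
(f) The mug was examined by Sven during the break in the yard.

(a), (c), (f)

(a) Entailed — every conjunct here is already in the original examining event.
(b) Not entailed — 'was slicing' is progressive on an accomplishment; it does not entail the completed 'sliced'.
(c) Entailed — the narrative places the scrubbing before the examining.
(d) Not entailed — Elif scrubbed the table, not the toast; the toast belongs to the slicing event.
(e) Not entailed — the narrative places the scrubbing before the examining, not after.
(f) Entailed — dropping 'reluctantly' leaves a sub-description the original still satisfies.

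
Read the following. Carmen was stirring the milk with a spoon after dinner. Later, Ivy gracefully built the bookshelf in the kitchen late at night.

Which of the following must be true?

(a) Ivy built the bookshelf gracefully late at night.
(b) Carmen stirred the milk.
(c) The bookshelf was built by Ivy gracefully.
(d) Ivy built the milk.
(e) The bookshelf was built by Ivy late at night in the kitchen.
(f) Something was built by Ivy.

(a) Entailed — the original entails any weakening of itself; this just drops 'in the kitchen'.
(b) Entailed — 'stir' is an activity; 'was stirring' entails that some stirring happened, so 'stirred' holds.
(c) Entailed — the original entails any weakening of itself; this just drops 'in the kitchen', 'late at night'.
(d) Not entailed — Ivy built the bookshelf, not the milk; the milk belongs to the stirring event.
(e) Entailed — dropping 'gracefully' leaves a sub-description the original still satisfies.
(f) Entailed — dropping 'in the kitchen', 'late at night', 'gracefully' and generalizing the patient leaves a sub-description the original still satisfies.

(a), (b), (c), (e), (f)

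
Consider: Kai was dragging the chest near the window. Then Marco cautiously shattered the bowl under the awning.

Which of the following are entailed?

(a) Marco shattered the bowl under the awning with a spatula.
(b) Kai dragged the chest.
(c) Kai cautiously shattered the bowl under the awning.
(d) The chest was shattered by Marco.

(b)

(a) Not entailed — 'with a spatula' adds information not in the original event.
(b) Entailed — 'drag' is an activity; 'was dragging' entails that some dragging happened, so 'dragged' holds.
(c) Not entailed — the passage has Marco shattering the bowl, not Kai.
(d) Not entailed — Marco shattered the bowl, not the chest; the chest belongs to the dragging event.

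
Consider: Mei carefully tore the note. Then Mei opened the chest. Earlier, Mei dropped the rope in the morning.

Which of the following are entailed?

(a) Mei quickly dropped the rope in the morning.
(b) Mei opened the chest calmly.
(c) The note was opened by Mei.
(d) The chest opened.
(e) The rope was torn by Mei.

(a) Not entailed — 'quickly' adds information not in the original event.
(b) Not entailed — 'calmly' adds information not in the original event.
(c) Not entailed — Mei opened the chest, not the note; the note belongs to the tearing event.
(d) Entailed — 'Mei opened the chest' is causative; it entails the inchoative 'the chest opened'.
(e) Not entailed — Mei tore the note, not the rope; the rope belongs to the dropping event.

(d)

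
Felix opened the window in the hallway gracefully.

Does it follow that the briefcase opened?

Nothing is said about any briefcase; only the window is affected.

no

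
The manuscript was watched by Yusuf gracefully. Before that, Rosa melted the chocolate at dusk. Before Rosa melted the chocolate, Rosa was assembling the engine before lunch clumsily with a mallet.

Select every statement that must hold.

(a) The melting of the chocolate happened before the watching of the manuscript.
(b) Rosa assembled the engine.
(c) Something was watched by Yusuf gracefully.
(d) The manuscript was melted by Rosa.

(a) Entailed — the narrative places the melting before the watching.
(b) Not entailed — 'was assembling' is progressive on an accomplishment; it does not entail the completed 'assembled'.
(c) Entailed — this follows by dropping conjuncts from the watching event's description.
(d) Not entailed — Rosa melted the chocolate, not the manuscript; the manuscript belongs to the watching event.

(a), (c)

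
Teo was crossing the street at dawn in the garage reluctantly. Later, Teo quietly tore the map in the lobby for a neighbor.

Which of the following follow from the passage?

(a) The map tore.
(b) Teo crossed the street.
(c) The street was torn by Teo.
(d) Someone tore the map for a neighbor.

(a), (d)

(a) Entailed — 'Teo tore the map' is causative; it entails the inchoative 'the map tore'.
(b) Not entailed — 'was crossing' is progressive on an accomplishment; it does not entail the completed 'crossed'.
(c) Not entailed — Teo tore the map, not the street; the street belongs to the crossing event.
(d) Entailed — the original entails any weakening of itself; this just drops 'quietly', 'in the lobby' and generalizes the agent.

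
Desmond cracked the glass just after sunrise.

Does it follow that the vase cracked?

Nothing is said about any vase; only the glass is affected.

no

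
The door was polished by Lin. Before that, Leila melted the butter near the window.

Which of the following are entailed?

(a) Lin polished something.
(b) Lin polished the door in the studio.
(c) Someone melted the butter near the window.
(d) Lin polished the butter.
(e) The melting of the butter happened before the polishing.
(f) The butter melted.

(a), (c), (e), (f)

(a) Entailed — the original entails any weakening of itself; this just generalizes the patient.
(b) Not entailed — 'in the studio' adds information not in the original event.
(c) Entailed — this follows by dropping conjuncts from the melting event's description.
(d) Not entailed — Lin polished the door, not the butter; the butter belongs to the melting event.
(e) Entailed — the narrative places the melting before the polishing.
(f) Entailed — 'Leila melted the butter' is causative; it entails the inchoative 'the butter melted'.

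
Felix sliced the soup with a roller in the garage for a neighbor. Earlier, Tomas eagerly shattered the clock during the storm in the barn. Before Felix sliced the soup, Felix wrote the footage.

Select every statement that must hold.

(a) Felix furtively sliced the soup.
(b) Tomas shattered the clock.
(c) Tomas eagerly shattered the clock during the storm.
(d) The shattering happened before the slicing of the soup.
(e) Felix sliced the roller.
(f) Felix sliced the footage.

(b), (c), (d)

(a) Not entailed — 'furtively' adds information not in the original event.
(b) Entailed — dropping 'during the storm', 'in the barn', 'eagerly' leaves a sub-description the original still satisfies.
(c) Entailed — this follows by dropping conjuncts from the shattering event's description.
(d) Entailed — the narrative places the shattering before the slicing.
(e) Not entailed — the roller is the instrument, not what was sliced.
(f) Not entailed — Felix sliced the soup, not the footage; the footage belongs to the writing event.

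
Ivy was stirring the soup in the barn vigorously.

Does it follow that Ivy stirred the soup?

yes

'stir' is atelic; if Ivy was stirring the soup, then Ivy stirred the soup (for some time).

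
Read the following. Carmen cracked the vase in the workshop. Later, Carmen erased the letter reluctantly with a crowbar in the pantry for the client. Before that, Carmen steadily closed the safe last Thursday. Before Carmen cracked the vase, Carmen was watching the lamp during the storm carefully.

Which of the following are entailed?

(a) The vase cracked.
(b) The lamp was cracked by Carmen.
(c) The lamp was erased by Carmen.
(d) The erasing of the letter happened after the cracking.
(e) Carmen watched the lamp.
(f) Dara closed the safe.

(a), (d), (e)

(a) Entailed — 'Carmen cracked the vase' is causative; it entails the inchoative 'the vase cracked'.
(b) Not entailed — Carmen cracked the vase, not the lamp; the lamp belongs to the watching event.
(c) Not entailed — Carmen erased the letter, not the lamp; the lamp belongs to the watching event.
(d) Entailed — the narrative places the cracking before the erasing.
(e) Entailed — 'watch' is an activity; 'was watching' entails that some watching happened, so 'watched' holds.
(f) Not entailed — the passage has Carmen closing the safe, not Dara.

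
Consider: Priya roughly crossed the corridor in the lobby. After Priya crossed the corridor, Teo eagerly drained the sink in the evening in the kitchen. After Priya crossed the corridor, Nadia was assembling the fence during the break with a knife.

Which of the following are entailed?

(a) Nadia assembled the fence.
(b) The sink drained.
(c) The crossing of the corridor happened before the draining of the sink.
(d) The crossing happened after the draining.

(a) Not entailed — 'was assembling' is progressive on an accomplishment; it does not entail the completed 'assembled'.
(b) Entailed — 'Teo drained the sink' is causative; it entails the inchoative 'the sink drained'.
(c) Entailed — the narrative places the crossing before the draining.
(d) Not entailed — the narrative places the crossing before the draining, not after.

(b), (c)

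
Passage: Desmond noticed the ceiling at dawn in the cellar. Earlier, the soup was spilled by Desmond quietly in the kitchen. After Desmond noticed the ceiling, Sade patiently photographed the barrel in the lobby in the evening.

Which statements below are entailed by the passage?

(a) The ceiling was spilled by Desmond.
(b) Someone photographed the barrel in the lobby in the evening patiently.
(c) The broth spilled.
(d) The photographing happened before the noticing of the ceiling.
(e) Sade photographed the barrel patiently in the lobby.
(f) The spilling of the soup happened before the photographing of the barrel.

(b), (e), (f)

(a) Not entailed — Desmond spilled the soup, not the ceiling; the ceiling belongs to the noticing event.
(b) Entailed — the original entails any weakening of itself; this just generalizes the agent.
(c) Not entailed — the soup is what spilled, not the broth.
(d) Not entailed — the narrative places the noticing before the photographing, not after.
(e) Entailed — the original entails any weakening of itself; this just drops 'in the evening'.
(f) Entailed — the narrative places the spilling before the photographing.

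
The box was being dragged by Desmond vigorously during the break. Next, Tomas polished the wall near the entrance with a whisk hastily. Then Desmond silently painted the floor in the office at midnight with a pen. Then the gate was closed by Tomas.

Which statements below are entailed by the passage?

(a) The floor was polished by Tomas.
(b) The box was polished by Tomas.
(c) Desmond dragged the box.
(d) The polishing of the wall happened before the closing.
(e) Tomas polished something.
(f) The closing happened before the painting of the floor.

(a) Not entailed — Tomas polished the wall, not the floor; the floor belongs to the painting event.
(b) Not entailed — Tomas polished the wall, not the box; the box belongs to the dragging event.
(c) Entailed — 'drag' is an activity; 'was dragging' entails that some dragging happened, so 'dragged' holds.
(d) Entailed — the narrative places the polishing before the closing.
(e) Entailed — dropping 'near the entrance', 'hastily', 'with a whisk' and generalizing the patient leaves a sub-description the original still satisfies.
(f) Not entailed — the narrative places the painting before the closing, not after.

(c), (d), (e)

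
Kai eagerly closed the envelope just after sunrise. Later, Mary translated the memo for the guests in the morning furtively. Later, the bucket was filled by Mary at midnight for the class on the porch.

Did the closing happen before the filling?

The narrative orders the closing before the filling.

yes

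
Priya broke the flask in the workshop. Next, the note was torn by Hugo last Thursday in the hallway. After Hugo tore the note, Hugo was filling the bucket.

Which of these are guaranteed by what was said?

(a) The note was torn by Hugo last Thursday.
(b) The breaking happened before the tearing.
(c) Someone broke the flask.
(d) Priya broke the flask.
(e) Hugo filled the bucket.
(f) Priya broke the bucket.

(a), (b), (c), (d)

(a) Entailed — this follows by dropping conjuncts from the tearing event's description.
(b) Entailed — the narrative places the breaking before the tearing.
(c) Entailed — dropping 'in the workshop' and generalizing the agent leaves a sub-description the original still satisfies.
(d) Entailed — dropping 'in the workshop' leaves a sub-description the original still satisfies.
(e) Not entailed — 'was filling' is progressive on an accomplishment; it does not entail the completed 'filled'.
(f) Not entailed — Priya broke the flask, not the bucket; the bucket belongs to the filling event.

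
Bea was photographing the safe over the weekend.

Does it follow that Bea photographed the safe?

no

'was photographing' is progressive; for an accomplishment like 'photograph the safe', it doesn't entail completion.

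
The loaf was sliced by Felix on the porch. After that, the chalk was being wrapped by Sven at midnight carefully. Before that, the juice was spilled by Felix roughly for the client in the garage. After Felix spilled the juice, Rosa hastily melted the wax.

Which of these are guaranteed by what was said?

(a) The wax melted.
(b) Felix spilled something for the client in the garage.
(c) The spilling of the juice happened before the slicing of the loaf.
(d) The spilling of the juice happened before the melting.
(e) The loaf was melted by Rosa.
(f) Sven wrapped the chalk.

(a) Entailed — 'Rosa melted the wax' is causative; it entails the inchoative 'the wax melted'.
(b) Entailed — every conjunct here is already in the original spilling event.
(c) Not entailed — the narrative doesn't order the spilling relative to the slicing.
(d) Entailed — the narrative places the spilling before the melting.
(e) Not entailed — Rosa melted the wax, not the loaf; the loaf belongs to the slicing event.
(f) Not entailed — 'was wrapping' is progressive on an accomplishment; it does not entail the completed 'wrapped'.

(a), (b), (d)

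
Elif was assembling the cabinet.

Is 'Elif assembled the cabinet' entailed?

'was assembling' is progressive; for an accomplishment like 'assemble the cabinet', it doesn't entail completion.

no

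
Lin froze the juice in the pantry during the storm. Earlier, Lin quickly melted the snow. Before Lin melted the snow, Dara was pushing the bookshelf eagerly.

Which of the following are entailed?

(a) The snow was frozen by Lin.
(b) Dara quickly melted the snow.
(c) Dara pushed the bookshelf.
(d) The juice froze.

(c), (d)

(a) Not entailed — Lin froze the juice, not the snow; the snow belongs to the melting event.
(b) Not entailed — the passage has Lin melting the snow, not Dara.
(c) Entailed — 'push' is an activity; 'was pushing' entails that some pushing happened, so 'pushed' holds.
(d) Entailed — 'Lin froze the juice' is causative; it entails the inchoative 'the juice froze'.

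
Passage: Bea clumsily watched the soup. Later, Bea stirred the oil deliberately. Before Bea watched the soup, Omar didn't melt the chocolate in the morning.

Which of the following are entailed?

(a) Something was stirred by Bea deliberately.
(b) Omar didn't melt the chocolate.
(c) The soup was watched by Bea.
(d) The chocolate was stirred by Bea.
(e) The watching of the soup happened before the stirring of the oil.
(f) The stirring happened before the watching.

(a), (c), (e)

(a) Entailed — this follows by dropping conjuncts from the stirring event's description.
(b) Not entailed — dropping 'in the morning' under negation is not valid — the original leaves open that Omar melted the chocolate some other way.
(c) Entailed — every conjunct here is already in the original watching event.
(d) Not entailed — Bea stirred the oil, not the chocolate; the chocolate belongs to the melting event.
(e) Entailed — the narrative places the watching before the stirring.
(f) Not entailed — the narrative places the watching before the stirring, not after.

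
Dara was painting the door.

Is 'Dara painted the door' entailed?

no

'was painting' is progressive; for an accomplishment like 'paint the door', it doesn't entail completion.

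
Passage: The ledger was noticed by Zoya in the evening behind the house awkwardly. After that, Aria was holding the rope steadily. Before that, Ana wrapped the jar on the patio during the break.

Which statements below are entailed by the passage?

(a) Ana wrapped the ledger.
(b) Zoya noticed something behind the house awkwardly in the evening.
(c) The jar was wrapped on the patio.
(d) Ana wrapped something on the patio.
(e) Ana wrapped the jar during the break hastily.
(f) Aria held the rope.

(b), (c), (d), (f)

(a) Not entailed — Ana wrapped the jar, not the ledger; the ledger belongs to the noticing event.
(b) Entailed — the original entails any weakening of itself; this just generalizes the patient.
(c) Entailed — the original entails any weakening of itself; this just drops 'during the break' and generalizes the agent.
(d) Entailed — this follows by dropping conjuncts from the wrapping event's description.
(e) Not entailed — 'hastily' adds information not in the original event.
(f) Entailed — 'hold' is an activity; 'was holding' entails that some holding happened, so 'held' holds.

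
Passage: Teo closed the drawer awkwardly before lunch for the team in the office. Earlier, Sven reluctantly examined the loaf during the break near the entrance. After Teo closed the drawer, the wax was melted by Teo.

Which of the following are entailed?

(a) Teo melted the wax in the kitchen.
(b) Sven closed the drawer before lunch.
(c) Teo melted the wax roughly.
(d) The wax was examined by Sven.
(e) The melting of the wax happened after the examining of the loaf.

(e)

(a) Not entailed — 'in the kitchen' adds information not in the original event.
(b) Not entailed — the passage has Teo closing the drawer, not Sven.
(c) Not entailed — 'roughly' adds information not in the original event.
(d) Not entailed — Sven examined the loaf, not the wax; the wax belongs to the melting event.
(e) Entailed — the narrative places the examining before the melting.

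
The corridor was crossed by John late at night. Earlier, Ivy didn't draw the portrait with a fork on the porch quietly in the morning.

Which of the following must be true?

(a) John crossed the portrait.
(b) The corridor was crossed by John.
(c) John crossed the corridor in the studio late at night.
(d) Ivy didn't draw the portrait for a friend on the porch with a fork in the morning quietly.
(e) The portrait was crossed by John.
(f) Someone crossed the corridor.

(b), (d), (f)

(a) Not entailed — John crossed the corridor, not the portrait; the portrait belongs to the drawing event.
(b) Entailed — the original entails any weakening of itself; this just drops 'late at night'.
(c) Not entailed — 'in the studio' adds information not in the original event.
(d) Entailed — under negation, adding a further restriction is entailed: if no such drawing event occurred, none occurred for a friend either.
(e) Not entailed — John crossed the corridor, not the portrait; the portrait belongs to the drawing event.
(f) Entailed — dropping 'late at night' and generalizing the agent leaves a sub-description the original still satisfies.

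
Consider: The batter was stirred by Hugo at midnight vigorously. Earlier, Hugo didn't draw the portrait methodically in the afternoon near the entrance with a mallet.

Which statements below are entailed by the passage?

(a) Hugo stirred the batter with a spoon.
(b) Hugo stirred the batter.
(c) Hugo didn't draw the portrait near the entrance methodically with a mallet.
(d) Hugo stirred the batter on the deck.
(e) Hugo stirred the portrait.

(b)

(a) Not entailed — 'with a spoon' adds information not in the original event.
(b) Entailed — every conjunct here is already in the original stirring event.
(c) Not entailed — dropping 'in the afternoon' under negation is not valid — the original leaves open that Hugo drew the portrait some other way.
(d) Not entailed — 'on the deck' adds information not in the original event.
(e) Not entailed — Hugo stirred the batter, not the portrait; the portrait belongs to the drawing event.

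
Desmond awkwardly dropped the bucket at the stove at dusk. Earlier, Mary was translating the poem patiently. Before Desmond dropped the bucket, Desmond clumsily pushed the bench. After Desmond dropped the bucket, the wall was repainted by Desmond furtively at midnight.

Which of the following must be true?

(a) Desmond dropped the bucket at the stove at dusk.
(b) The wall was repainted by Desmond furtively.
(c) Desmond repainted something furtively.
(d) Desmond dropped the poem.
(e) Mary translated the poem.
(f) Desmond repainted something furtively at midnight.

(a), (b), (c), (f)

(a) Entailed — this follows by dropping conjuncts from the dropping event's description.
(b) Entailed — this follows by dropping conjuncts from the repainting event's description.
(c) Entailed — every conjunct here is already in the original repainting event.
(d) Not entailed — Desmond dropped the bucket, not the poem; the poem belongs to the translating event.
(e) Not entailed — 'was translating' is progressive on an accomplishment; it does not entail the completed 'translated'.
(f) Entailed — this follows by dropping conjuncts from the repainting event's description.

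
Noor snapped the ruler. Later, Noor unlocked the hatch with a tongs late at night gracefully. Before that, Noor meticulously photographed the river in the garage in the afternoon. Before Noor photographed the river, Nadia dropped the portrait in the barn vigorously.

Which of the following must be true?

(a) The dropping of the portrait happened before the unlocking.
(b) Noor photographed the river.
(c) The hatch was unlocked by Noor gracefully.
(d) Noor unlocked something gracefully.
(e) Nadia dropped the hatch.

(a), (b), (c), (d)

(a) Entailed — the narrative places the dropping before the unlocking.
(b) Entailed — this follows by dropping conjuncts from the photographing event's description.
(c) Entailed — the original entails any weakening of itself; this just drops 'late at night', 'with a tongs'.
(d) Entailed — the original entails any weakening of itself; this just drops 'late at night', 'with a tongs' and generalizes the patient.
(e) Not entailed — Nadia dropped the portrait, not the hatch; the hatch belongs to the unlocking event.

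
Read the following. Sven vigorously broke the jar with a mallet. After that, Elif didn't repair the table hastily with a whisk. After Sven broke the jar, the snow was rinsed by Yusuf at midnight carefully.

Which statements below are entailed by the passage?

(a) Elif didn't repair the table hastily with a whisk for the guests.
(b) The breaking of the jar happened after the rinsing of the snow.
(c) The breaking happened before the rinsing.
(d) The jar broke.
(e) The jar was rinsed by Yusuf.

(a), (c), (d)

(a) Entailed — under negation, adding a further restriction is entailed: if no such repairing event occurred, none occurred for the guests either.
(b) Not entailed — the narrative places the breaking before the rinsing, not after.
(c) Entailed — the narrative places the breaking before the rinsing.
(d) Entailed — 'Sven broke the jar' is causative; it entails the inchoative 'the jar broke'.
(e) Not entailed — Yusuf rinsed the snow, not the jar; the jar belongs to the breaking event.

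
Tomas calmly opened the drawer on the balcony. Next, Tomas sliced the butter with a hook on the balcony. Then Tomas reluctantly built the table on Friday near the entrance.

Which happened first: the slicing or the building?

the slicing

The connectives place the slicing before the building.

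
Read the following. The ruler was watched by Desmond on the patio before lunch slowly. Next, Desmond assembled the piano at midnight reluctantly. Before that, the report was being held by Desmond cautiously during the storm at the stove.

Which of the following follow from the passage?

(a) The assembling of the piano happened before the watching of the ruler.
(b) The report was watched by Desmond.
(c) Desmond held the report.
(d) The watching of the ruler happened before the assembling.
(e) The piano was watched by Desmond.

(a) Not entailed — the narrative places the watching before the assembling, not after.
(b) Not entailed — Desmond watched the ruler, not the report; the report belongs to the holding event.
(c) Entailed — 'hold' is an activity; 'was holding' entails that some holding happened, so 'held' holds.
(d) Entailed — the narrative places the watching before the assembling.
(e) Not entailed — Desmond watched the ruler, not the piano; the piano belongs to the assembling event.

(c), (d)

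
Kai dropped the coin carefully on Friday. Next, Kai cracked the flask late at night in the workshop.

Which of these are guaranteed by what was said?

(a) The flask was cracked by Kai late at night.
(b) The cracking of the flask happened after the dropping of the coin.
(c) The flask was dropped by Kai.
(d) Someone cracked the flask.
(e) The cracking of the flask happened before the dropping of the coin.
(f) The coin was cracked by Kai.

(a), (b), (d)

(a) Entailed — this follows by dropping conjuncts from the cracking event's description.
(b) Entailed — the narrative places the dropping before the cracking.
(c) Not entailed — Kai dropped the coin, not the flask; the flask belongs to the cracking event.
(d) Entailed — the original entails any weakening of itself; this just drops 'in the workshop', 'late at night' and generalizes the agent.
(e) Not entailed — the narrative places the dropping before the cracking, not after.
(f) Not entailed — Kai cracked the flask, not the coin; the coin belongs to the dropping event.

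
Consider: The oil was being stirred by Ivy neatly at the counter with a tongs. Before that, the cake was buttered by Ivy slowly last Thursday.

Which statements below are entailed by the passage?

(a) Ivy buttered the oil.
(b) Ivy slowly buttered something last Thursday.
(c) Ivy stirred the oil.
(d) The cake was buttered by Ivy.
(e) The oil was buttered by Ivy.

(b), (c), (d)

(a) Not entailed — Ivy buttered the cake, not the oil; the oil belongs to the stirring event.
(b) Entailed — this follows by dropping conjuncts from the buttering event's description.
(c) Entailed — 'stir' is an activity; 'was stirring' entails that some stirring happened, so 'stirred' holds.
(d) Entailed — this follows by dropping conjuncts from the buttering event's description.
(e) Not entailed — Ivy buttered the cake, not the oil; the oil belongs to the stirring event.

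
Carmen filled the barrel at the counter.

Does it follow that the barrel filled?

'Carmen filled the barrel' is the causative; it entails the inchoative 'the barrel filled'.

yes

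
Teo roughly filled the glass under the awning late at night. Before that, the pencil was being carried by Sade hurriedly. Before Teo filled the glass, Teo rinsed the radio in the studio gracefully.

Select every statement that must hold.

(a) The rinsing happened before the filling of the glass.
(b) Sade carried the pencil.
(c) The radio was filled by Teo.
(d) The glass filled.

(a) Entailed — the narrative places the rinsing before the filling.
(b) Entailed — 'carry' is an activity; 'was carrying' entails that some carrying happened, so 'carried' holds.
(c) Not entailed — Teo filled the glass, not the radio; the radio belongs to the rinsing event.
(d) Entailed — 'Teo filled the glass' is causative; it entails the inchoative 'the glass filled'.

(a), (b), (d)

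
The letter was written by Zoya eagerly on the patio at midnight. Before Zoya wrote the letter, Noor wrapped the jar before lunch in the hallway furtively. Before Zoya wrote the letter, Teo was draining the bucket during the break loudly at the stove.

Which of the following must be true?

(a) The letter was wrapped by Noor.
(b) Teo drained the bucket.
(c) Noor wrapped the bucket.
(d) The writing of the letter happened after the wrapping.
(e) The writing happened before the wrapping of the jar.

(a) Not entailed — Noor wrapped the jar, not the letter; the letter belongs to the writing event.
(b) Not entailed — 'was draining' is progressive on an accomplishment; it does not entail the completed 'drained'.
(c) Not entailed — Noor wrapped the jar, not the bucket; the bucket belongs to the draining event.
(d) Entailed — the narrative places the wrapping before the writing.
(e) Not entailed — the narrative places the wrapping before the writing, not after.

(d)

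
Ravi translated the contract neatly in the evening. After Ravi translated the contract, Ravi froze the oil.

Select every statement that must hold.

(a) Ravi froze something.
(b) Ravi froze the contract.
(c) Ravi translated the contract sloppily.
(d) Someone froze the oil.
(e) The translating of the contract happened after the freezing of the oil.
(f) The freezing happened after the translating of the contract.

(a) Entailed — this follows by dropping conjuncts from the freezing event's description.
(b) Not entailed — Ravi froze the oil, not the contract; the contract belongs to the translating event.
(c) Not entailed — 'sloppily' adds a manner not in (and inconsistent with) the original.
(d) Entailed — generalizing the agent leaves a sub-description the original still satisfies.
(e) Not entailed — the narrative places the translating before the freezing, not after.
(f) Entailed — the narrative places the translating before the freezing.

(a), (d), (f)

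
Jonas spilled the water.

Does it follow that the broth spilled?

Nothing is said about any broth; only the water is affected.

no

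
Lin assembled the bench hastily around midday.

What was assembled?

the bench

'the bench' marks the patient of the assembling event.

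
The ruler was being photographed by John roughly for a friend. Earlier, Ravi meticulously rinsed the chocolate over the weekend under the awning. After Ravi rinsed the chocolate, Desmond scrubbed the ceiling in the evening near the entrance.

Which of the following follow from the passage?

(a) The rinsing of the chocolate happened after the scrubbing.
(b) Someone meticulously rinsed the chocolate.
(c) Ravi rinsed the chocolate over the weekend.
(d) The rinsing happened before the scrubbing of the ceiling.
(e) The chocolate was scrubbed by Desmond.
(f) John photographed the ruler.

(a) Not entailed — the narrative places the rinsing before the scrubbing, not after.
(b) Entailed — the original entails any weakening of itself; this just drops 'under the awning', 'over the weekend' and generalizes the agent.
(c) Entailed — dropping 'meticulously', 'under the awning' leaves a sub-description the original still satisfies.
(d) Entailed — the narrative places the rinsing before the scrubbing.
(e) Not entailed — Desmond scrubbed the ceiling, not the chocolate; the chocolate belongs to the rinsing event.
(f) Not entailed — 'was photographing' is progressive on an accomplishment; it does not entail the completed 'photographed'.

(b), (c), (d)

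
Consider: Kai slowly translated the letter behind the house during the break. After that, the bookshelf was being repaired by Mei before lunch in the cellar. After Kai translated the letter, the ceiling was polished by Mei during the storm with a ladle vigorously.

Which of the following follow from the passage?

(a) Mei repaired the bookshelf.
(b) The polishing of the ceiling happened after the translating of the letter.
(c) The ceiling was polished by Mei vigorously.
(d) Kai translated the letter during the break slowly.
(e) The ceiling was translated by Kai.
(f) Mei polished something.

(b), (c), (d), (f)

(a) Not entailed — 'was repairing' is progressive on an accomplishment; it does not entail the completed 'repaired'.
(b) Entailed — the narrative places the translating before the polishing.
(c) Entailed — dropping 'during the storm', 'with a ladle' leaves a sub-description the original still satisfies.
(d) Entailed — this follows by dropping conjuncts from the translating event's description.
(e) Not entailed — Kai translated the letter, not the ceiling; the ceiling belongs to the polishing event.
(f) Entailed — dropping 'during the storm', 'vigorously', 'with a ladle' and generalizing the patient leaves a sub-description the original still satisfies.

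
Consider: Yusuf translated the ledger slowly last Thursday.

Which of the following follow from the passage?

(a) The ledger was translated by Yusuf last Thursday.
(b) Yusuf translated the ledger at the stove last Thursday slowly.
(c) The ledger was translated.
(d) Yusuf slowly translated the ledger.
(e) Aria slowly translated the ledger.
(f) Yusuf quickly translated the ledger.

(a), (c), (d)

(a) Entailed — dropping 'slowly' leaves a sub-description the original still satisfies.
(b) Not entailed — 'at the stove' adds information not in the original event.
(c) Entailed — dropping 'last Thursday', 'slowly' and generalizing the agent leaves a sub-description the original still satisfies.
(d) Entailed — dropping 'last Thursday' leaves a sub-description the original still satisfies.
(e) Not entailed — the passage has Yusuf translating the ledger, not Aria.
(f) Not entailed — 'quickly' adds a manner not in (and inconsistent with) the original.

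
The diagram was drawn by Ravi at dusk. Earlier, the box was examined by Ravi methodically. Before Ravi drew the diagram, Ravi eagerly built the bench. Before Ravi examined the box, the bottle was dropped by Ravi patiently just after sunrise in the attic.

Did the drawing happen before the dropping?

no

The narrative orders the dropping before the drawing.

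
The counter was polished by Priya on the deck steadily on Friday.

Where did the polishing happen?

on the deck

'on the deck' marks the location of the polishing event.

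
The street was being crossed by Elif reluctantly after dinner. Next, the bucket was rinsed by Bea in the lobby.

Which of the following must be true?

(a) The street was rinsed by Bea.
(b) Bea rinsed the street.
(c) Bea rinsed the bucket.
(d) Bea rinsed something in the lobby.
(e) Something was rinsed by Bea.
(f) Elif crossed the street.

(a) Not entailed — Bea rinsed the bucket, not the street; the street belongs to the crossing event.
(b) Not entailed — Bea rinsed the bucket, not the street; the street belongs to the crossing event.
(c) Entailed — this follows by dropping conjuncts from the rinsing event's description.
(d) Entailed — this follows by dropping conjuncts from the rinsing event's description.
(e) Entailed — every conjunct here is already in the original rinsing event.
(f) Not entailed — 'was crossing' is progressive on an accomplishment; it does not entail the completed 'crossed'.

(c), (d), (e)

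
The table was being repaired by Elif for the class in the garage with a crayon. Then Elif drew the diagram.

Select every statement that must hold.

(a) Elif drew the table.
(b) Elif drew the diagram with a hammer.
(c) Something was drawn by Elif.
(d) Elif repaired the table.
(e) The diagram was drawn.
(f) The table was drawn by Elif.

(a) Not entailed — Elif drew the diagram, not the table; the table belongs to the repairing event.
(b) Not entailed — 'with a hammer' adds information not in the original event.
(c) Entailed — this follows by dropping conjuncts from the drawing event's description.
(d) Not entailed — 'was repairing' is progressive on an accomplishment; it does not entail the completed 'repaired'.
(e) Entailed — generalizing the agent leaves a sub-description the original still satisfies.
(f) Not entailed — Elif drew the diagram, not the table; the table belongs to the repairing event.

(c), (e)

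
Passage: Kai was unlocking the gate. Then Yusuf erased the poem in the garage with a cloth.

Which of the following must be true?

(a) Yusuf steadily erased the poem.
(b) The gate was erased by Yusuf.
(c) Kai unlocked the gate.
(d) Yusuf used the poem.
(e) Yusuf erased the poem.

(a) Not entailed — 'steadily' adds information not in the original event.
(b) Not entailed — Yusuf erased the poem, not the gate; the gate belongs to the unlocking event.
(c) Not entailed — 'was unlocking' is progressive on an accomplishment; it does not entail the completed 'unlocked'.
(d) Not entailed — the poem is the patient, not an instrument — Yusuf used a cloth.
(e) Entailed — every conjunct here is already in the original erasing event.

(e)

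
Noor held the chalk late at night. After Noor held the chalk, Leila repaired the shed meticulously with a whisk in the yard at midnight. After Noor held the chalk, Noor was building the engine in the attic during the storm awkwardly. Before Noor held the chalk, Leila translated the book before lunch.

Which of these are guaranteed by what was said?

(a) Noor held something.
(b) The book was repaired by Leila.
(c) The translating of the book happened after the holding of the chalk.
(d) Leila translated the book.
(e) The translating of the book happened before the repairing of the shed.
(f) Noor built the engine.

(a) Entailed — dropping 'late at night' and generalizing the patient leaves a sub-description the original still satisfies.
(b) Not entailed — Leila repaired the shed, not the book; the book belongs to the translating event.
(c) Not entailed — the narrative places the translating before the holding, not after.
(d) Entailed — this follows by dropping conjuncts from the translating event's description.
(e) Entailed — the narrative places the translating before the repairing.
(f) Not entailed — 'was building' is progressive on an accomplishment; it does not entail the completed 'built'.

(a), (d), (e)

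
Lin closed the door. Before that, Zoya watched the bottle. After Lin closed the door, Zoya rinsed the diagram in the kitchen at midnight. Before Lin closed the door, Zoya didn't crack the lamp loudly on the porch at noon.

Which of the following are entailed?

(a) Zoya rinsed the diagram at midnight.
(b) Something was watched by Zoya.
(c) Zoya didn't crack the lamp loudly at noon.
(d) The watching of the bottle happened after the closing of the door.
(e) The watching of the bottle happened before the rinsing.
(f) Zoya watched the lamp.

(a), (b), (e)

(a) Entailed — this follows by dropping conjuncts from the rinsing event's description.
(b) Entailed — the original entails any weakening of itself; this just generalizes the patient.
(c) Not entailed — dropping 'on the porch' under negation is not valid — the original leaves open that Zoya cracked the lamp some other way.
(d) Not entailed — the narrative places the watching before the closing, not after.
(e) Entailed — the narrative places the watching before the rinsing.
(f) Not entailed — Zoya watched the bottle, not the lamp; the lamp belongs to the cracking event.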